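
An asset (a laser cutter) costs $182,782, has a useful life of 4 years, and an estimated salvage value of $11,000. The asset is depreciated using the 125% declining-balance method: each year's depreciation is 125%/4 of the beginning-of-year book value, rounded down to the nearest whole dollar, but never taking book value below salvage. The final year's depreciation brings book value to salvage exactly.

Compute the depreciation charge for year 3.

$26,998

Depreciable base = $182,782 − $11,000 = $171,782.
Year 1: ⌊$182,782 × 125%/4⌋ = $57,119. Book value $125,663.
Year 2: ⌊$125,663 × 125%/4⌋ = $39,269. Book value $86,394.
Year 3: ⌊$86,394 × 125%/4⌋ = $26,998. Book value $59,396.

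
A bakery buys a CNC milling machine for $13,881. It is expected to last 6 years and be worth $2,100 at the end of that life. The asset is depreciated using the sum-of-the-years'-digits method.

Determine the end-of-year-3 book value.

Depreciable base = $13,881 − $2,100 = $11,781.
Sum of the years' digits = 6+5+4+3+2+1 = 21.
Year 1: $11,781 × 6/21 = $3,366. Book value $10,515.
Year 2: $11,781 × 5/21 = $2,805. Book value $7,710.
Year 3: $11,781 × 4/21 = $2,244. Book value $5,466.

$5,466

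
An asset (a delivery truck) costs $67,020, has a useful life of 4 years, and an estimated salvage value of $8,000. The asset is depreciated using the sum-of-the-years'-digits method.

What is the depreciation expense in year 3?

$11,804

Depreciable base = $67,020 − $8,000 = $59,020.
Sum of the years' digits = 4+3+2+1 = 10.
Year 1: $59,020 × 4/10 = $23,608. Book value $43,412.
Year 2: $59,020 × 3/10 = $17,706. Book value $25,706.
Year 3: $59,020 × 2/10 = $11,804. Book value $13,902.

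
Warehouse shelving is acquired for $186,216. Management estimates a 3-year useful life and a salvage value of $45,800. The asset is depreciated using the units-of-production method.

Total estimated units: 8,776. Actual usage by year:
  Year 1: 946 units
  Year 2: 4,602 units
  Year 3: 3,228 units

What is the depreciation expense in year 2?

$73,632

Depreciable base = $186,216 − $45,800 = $140,416.
Rate = $140,416 / 8,776 units = $16 per unit.
Year 1: 946 × $16 = $15,136. Book value $171,080.
Year 2: 4,602 × $16 = $73,632. Book value $97,448.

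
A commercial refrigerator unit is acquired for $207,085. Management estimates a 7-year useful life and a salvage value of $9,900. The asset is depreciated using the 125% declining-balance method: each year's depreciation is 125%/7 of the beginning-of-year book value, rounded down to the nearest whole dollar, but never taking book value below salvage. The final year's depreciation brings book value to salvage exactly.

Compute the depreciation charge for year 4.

Depreciable base = $207,085 − $9,900 = $197,185.
Year 1: ⌊$207,085 × 125%/7⌋ = $36,979. Book value $170,106.
Year 2: ⌊$170,106 × 125%/7⌋ = $30,376. Book value $139,730.
Year 3: ⌊$139,730 × 125%/7⌋ = $24,951. Book value $114,779.
Year 4: ⌊$114,779 × 125%/7⌋ = $20,496. Book value $94,283.

$20,496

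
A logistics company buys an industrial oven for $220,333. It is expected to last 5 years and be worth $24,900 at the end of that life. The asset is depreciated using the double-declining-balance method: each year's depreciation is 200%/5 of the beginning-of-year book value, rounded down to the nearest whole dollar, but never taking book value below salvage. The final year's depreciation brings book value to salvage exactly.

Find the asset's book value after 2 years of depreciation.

Depreciable base = $220,333 − $24,900 = $195,433.
Year 1: ⌊$220,333 × 200%/5⌋ = $88,133. Book value $132,200.
Year 2: ⌊$132,200 × 200%/5⌋ = $52,880. Book value $79,320.

$79,320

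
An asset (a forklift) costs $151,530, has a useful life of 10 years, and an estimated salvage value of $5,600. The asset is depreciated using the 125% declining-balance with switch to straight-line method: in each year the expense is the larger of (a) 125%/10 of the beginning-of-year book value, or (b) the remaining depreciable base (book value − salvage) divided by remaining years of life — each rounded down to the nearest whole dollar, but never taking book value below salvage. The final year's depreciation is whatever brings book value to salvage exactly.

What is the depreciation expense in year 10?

Depreciable base = $151,530 − $5,600 = $145,930.
Year 1: DB = ⌊$151,530 × 125%/10⌋ = $18,941; SL = ⌊$145,930/10⌋ = $14,593 → take DB $18,941. Book value $132,589.
Year 2: DB = ⌊$132,589 × 125%/10⌋ = $16,573; SL = ⌊$126,989/9⌋ = $14,109 → take DB $16,573. Book value $116,016.
Year 3: DB = ⌊$116,016 × 125%/10⌋ = $14,502; SL = ⌊$110,416/8⌋ = $13,802 → take DB $14,502. Book value $101,514.
Year 4: DB = ⌊$101,514 × 125%/10⌋ = $12,689; SL = ⌊$95,914/7⌋ = $13,702 → take SL $13,702. Book value $87,812.
Year 5: DB = ⌊$87,812 × 125%/10⌋ = $10,976; SL = ⌊$82,212/6⌋ = $13,702 → take SL $13,702. Book value $74,110.
Year 6: DB = ⌊$74,110 × 125%/10⌋ = $9,263; SL = ⌊$68,510/5⌋ = $13,702 → take SL $13,702. Book value $60,408.
Year 7: DB = ⌊$60,408 × 125%/10⌋ = $7,551; SL = ⌊$54,808/4⌋ = $13,702 → take SL $13,702. Book value $46,706.
Year 8: DB = ⌊$46,706 × 125%/10⌋ = $5,838; SL = ⌊$41,106/3⌋ = $13,702 → take SL $13,702. Book value $33,004.
Year 9: DB = ⌊$33,004 × 125%/10⌋ = $4,125; SL = ⌊$27,404/2⌋ = $13,702 → take SL $13,702. Book value $19,302.
Year 10 (final): $19,302 − $5,600 = $13,702. Book value $5,600.

$13,702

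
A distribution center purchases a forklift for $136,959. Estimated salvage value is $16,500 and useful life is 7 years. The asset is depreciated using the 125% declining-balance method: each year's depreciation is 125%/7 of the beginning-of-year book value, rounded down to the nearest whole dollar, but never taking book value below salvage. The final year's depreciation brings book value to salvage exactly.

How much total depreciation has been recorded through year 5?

$85,737

Depreciable base = $136,959 − $16,500 = $120,459.
Year 1: ⌊$136,959 × 125%/7⌋ = $24,456. Book value $112,503.
Year 2: ⌊$112,503 × 125%/7⌋ = $20,089. Book value $92,414.
Year 3: ⌊$92,414 × 125%/7⌋ = $16,502. Book value $75,912.
Year 4: ⌊$75,912 × 125%/7⌋ = $13,555. Book value $62,357.
Year 5: ⌊$62,357 × 125%/7⌋ = $11,135. Book value $51,222.
Accumulated through year 5 = $136,959 − $51,222 = $85,737.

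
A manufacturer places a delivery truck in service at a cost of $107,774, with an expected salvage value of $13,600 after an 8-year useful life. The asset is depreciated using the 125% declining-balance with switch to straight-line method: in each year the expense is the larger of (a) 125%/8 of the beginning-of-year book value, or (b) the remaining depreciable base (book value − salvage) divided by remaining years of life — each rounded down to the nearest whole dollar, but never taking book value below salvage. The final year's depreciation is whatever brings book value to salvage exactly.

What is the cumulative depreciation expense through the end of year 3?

$43,035

Depreciable base = $107,774 − $13,600 = $94,174.
Year 1: DB = ⌊$107,774 × 125%/8⌋ = $16,839; SL = ⌊$94,174/8⌋ = $11,771 → take DB $16,839. Book value $90,935.
Year 2: DB = ⌊$90,935 × 125%/8⌋ = $14,208; SL = ⌊$77,335/7⌋ = $11,047 → take DB $14,208. Book value $76,727.
Year 3: DB = ⌊$76,727 × 125%/8⌋ = $11,988; SL = ⌊$63,127/6⌋ = $10,521 → take DB $11,988. Book value $64,739.
Accumulated through year 3 = $107,774 − $64,739 = $43,035.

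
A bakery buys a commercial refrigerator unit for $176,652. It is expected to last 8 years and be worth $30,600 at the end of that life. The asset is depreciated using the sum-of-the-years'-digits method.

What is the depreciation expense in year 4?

$20,285

Depreciable base = $176,652 − $30,600 = $146,052.
Sum of the years' digits = 8+7+6+5+4+3+2+1 = 36.
Year 1: $146,052 × 8/36 = $32,456. Book value $144,196.
Year 2: $146,052 × 7/36 = $28,399. Book value $115,797.
Year 3: $146,052 × 6/36 = $24,342. Book value $91,455.
Year 4: $146,052 × 5/36 = $20,285. Book value $71,170.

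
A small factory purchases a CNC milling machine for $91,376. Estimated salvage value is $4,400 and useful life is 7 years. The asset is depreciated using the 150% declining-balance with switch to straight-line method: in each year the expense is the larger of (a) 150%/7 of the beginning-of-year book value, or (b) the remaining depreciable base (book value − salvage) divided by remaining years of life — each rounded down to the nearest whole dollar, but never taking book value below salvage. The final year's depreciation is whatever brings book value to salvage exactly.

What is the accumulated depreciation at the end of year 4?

$57,033

Depreciable base = $91,376 − $4,400 = $86,976.
Year 1: DB = ⌊$91,376 × 150%/7⌋ = $19,580; SL = ⌊$86,976/7⌋ = $12,425 → take DB $19,580. Book value $71,796.
Year 2: DB = ⌊$71,796 × 150%/7⌋ = $15,384; SL = ⌊$67,396/6⌋ = $11,232 → take DB $15,384. Book value $56,412.
Year 3: DB = ⌊$56,412 × 150%/7⌋ = $12,088; SL = ⌊$52,012/5⌋ = $10,402 → take DB $12,088. Book value $44,324.
Year 4: DB = ⌊$44,324 × 150%/7⌋ = $9,498; SL = ⌊$39,924/4⌋ = $9,981 → take SL $9,981. Book value $34,343.
Accumulated through year 4 = $91,376 − $34,343 = $57,033.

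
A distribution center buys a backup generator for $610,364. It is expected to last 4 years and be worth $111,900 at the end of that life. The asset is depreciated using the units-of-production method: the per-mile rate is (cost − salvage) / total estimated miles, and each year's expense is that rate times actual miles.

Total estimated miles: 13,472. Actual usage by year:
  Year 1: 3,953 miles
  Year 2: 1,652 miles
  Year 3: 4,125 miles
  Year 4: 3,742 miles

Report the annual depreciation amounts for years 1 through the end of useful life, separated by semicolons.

$146,261; $61,124; $152,625; $138,454

Depreciable base = $610,364 − $111,900 = $498,464.
Rate = $498,464 / 13,472 miles = $37 per mile.
Year 1: 3,953 × $37 = $146,261. Book value $464,103.
Year 2: 1,652 × $37 = $61,124. Book value $402,979.
Year 3: 4,125 × $37 = $152,625. Book value $250,354.
Year 4: 3,742 × $37 = $138,454. Book value $111,900.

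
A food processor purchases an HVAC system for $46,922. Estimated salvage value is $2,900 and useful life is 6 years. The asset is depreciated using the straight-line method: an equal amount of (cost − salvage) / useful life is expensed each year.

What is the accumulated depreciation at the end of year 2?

Depreciable base = $46,922 − $2,900 = $44,022.
Annual expense = $44,022 / 6 = $7,337.
End of year 1: book value $39,585.
End of year 2: book value $32,248.
Accumulated through year 2 = $46,922 − $32,248 = $14,674.

$14,674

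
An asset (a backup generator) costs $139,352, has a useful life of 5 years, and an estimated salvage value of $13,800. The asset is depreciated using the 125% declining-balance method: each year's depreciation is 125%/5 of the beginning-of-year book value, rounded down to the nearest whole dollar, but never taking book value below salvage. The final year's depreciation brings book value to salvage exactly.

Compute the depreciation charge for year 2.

$26,128

Depreciable base = $139,352 − $13,800 = $125,552.
Year 1: ⌊$139,352 × 125%/5⌋ = $34,838. Book value $104,514.
Year 2: ⌊$104,514 × 125%/5⌋ = $26,128. Book value $78,386.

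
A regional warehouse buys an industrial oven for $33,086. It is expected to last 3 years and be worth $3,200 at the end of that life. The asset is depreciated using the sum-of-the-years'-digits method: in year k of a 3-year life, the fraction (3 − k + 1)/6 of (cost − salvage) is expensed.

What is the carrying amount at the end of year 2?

Depreciable base = $33,086 − $3,200 = $29,886.
Sum of the years' digits = 3+2+1 = 6.
Year 1: $29,886 × 3/6 = $14,943. Book value $18,143.
Year 2: $29,886 × 2/6 = $9,962. Book value $8,181.

$8,181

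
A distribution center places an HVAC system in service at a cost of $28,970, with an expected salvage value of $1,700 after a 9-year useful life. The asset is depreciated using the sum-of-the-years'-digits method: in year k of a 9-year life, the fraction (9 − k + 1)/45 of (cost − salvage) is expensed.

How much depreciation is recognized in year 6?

Depreciable base = $28,970 − $1,700 = $27,270.
Sum of the years' digits = 9+8+7+6+5+4+3+2+1 = 45.
Year 1: $27,270 × 9/45 = $5,454. Book value $23,516.
Year 2: $27,270 × 8/45 = $4,848. Book value $18,668.
Year 3: $27,270 × 7/45 = $4,242. Book value $14,426.
Year 4: $27,270 × 6/45 = $3,636. Book value $10,790.
Year 5: $27,270 × 5/45 = $3,030. Book value $7,760.
Year 6: $27,270 × 4/45 = $2,424. Book value $5,336.

$2,424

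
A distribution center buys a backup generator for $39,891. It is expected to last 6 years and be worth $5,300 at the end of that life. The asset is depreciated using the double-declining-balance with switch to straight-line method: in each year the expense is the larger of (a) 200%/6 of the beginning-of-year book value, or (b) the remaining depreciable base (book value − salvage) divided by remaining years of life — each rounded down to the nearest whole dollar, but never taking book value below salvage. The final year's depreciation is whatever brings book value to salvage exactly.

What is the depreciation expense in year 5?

Depreciable base = $39,891 − $5,300 = $34,591.
Year 1: DB = ⌊$39,891 × 200%/6⌋ = $13,297; SL = ⌊$34,591/6⌋ = $5,765 → take DB $13,297. Book value $26,594.
Year 2: DB = ⌊$26,594 × 200%/6⌋ = $8,864; SL = ⌊$21,294/5⌋ = $4,258 → take DB $8,864. Book value $17,730.
Year 3: DB = ⌊$17,730 × 200%/6⌋ = $5,910; SL = ⌊$12,430/4⌋ = $3,107 → take DB $5,910. Book value $11,820.
Year 4: DB = ⌊$11,820 × 200%/6⌋ = $3,940; SL = ⌊$6,520/3⌋ = $2,173 → take DB $3,940. Book value $7,880.
Year 5: DB = ⌊$7,880 × 200%/6⌋ = $2,626; SL = ⌊$2,580/2⌋ = $1,290 → take DB $2,626, capped at $2,580. Book value $5,300.

$2,580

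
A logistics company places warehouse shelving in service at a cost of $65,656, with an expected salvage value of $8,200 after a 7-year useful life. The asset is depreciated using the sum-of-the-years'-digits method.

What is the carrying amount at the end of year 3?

Depreciable base = $65,656 − $8,200 = $57,456.
Sum of the years' digits = 7+6+5+4+3+2+1 = 28.
Year 1: $57,456 × 7/28 = $14,364. Book value $51,292.
Year 2: $57,456 × 6/28 = $12,312. Book value $38,980.
Year 3: $57,456 × 5/28 = $10,260. Book value $28,720.

$28,720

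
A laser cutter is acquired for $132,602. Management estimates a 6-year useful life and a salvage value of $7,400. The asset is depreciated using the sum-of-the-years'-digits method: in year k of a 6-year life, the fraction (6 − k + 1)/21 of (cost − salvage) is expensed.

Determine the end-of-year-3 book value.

$43,172

Depreciable base = $132,602 − $7,400 = $125,202.
Sum of the years' digits = 6+5+4+3+2+1 = 21.
Year 1: $125,202 × 6/21 = $35,772. Book value $96,830.
Year 2: $125,202 × 5/21 = $29,810. Book value $67,020.
Year 3: $125,202 × 4/21 = $23,848. Book value $43,172.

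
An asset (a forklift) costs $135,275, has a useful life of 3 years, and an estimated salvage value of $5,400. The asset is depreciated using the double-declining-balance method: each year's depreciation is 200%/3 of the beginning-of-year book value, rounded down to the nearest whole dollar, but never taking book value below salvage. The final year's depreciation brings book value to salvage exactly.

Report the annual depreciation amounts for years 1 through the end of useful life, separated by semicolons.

$90,183; $30,061; $9,631

Depreciable base = $135,275 − $5,400 = $129,875.
Year 1: ⌊$135,275 × 200%/3⌋ = $90,183. Book value $45,092.
Year 2: ⌊$45,092 × 200%/3⌋ = $30,061. Book value $15,031.
Year 3 (final): $15,031 − $5,400 = $9,631. Book value $5,400.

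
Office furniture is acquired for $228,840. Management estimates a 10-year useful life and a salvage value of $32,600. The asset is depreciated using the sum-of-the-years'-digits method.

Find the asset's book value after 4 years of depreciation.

$107,528

Depreciable base = $228,840 − $32,600 = $196,240.
Sum of the years' digits = 10+9+8+7+6+5+4+3+2+1 = 55.
Year 1: $196,240 × 10/55 = $35,680. Book value $193,160.
Year 2: $196,240 × 9/55 = $32,112. Book value $161,048.
Year 3: $196,240 × 8/55 = $28,544. Book value $132,504.
Year 4: $196,240 × 7/55 = $24,976. Book value $107,528.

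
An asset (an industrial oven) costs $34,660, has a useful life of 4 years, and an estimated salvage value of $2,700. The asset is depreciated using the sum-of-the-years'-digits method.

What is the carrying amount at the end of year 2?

$12,288

Depreciable base = $34,660 − $2,700 = $31,960.
Sum of the years' digits = 4+3+2+1 = 10.
Year 1: $31,960 × 4/10 = $12,784. Book value $21,876.
Year 2: $31,960 × 3/10 = $9,588. Book value $12,288.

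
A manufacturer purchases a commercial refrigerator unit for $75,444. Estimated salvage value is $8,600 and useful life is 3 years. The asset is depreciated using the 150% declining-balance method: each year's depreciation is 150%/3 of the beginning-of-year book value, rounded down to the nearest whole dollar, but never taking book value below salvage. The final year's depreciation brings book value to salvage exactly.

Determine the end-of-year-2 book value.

Depreciable base = $75,444 − $8,600 = $66,844.
Year 1: ⌊$75,444 × 150%/3⌋ = $37,722. Book value $37,722.
Year 2: ⌊$37,722 × 150%/3⌋ = $18,861. Book value $18,861.

$18,861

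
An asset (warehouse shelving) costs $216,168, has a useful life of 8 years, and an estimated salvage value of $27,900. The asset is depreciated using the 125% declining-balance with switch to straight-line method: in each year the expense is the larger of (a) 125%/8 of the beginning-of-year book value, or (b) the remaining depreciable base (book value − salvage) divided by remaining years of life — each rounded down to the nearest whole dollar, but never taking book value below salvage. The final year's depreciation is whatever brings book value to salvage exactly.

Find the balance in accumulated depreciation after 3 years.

$86,319

Depreciable base = $216,168 − $27,900 = $188,268.
Year 1: DB = ⌊$216,168 × 125%/8⌋ = $33,776; SL = ⌊$188,268/8⌋ = $23,533 → take DB $33,776. Book value $182,392.
Year 2: DB = ⌊$182,392 × 125%/8⌋ = $28,498; SL = ⌊$154,492/7⌋ = $22,070 → take DB $28,498. Book value $153,894.
Year 3: DB = ⌊$153,894 × 125%/8⌋ = $24,045; SL = ⌊$125,994/6⌋ = $20,999 → take DB $24,045. Book value $129,849.
Accumulated through year 3 = $216,168 − $129,849 = $86,319.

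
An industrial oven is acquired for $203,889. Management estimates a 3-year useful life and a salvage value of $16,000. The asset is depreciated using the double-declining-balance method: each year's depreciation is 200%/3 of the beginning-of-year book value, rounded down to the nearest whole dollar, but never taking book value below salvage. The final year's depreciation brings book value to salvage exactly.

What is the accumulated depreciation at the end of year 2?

$181,234

Depreciable base = $203,889 − $16,000 = $187,889.
Year 1: ⌊$203,889 × 200%/3⌋ = $135,926. Book value $67,963.
Year 2: ⌊$67,963 × 200%/3⌋ = $45,308. Book value $22,655.
Accumulated through year 2 = $203,889 − $22,655 = $181,234.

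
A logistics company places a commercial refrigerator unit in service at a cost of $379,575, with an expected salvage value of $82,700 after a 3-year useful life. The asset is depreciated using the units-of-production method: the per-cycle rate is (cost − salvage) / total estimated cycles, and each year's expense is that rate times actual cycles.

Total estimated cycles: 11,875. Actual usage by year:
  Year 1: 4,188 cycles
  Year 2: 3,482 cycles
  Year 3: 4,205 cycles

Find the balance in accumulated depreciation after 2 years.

Depreciable base = $379,575 − $82,700 = $296,875.
Rate = $296,875 / 11,875 cycles = $25 per cycle.
Year 1: 4,188 × $25 = $104,700. Book value $274,875.
Year 2: 3,482 × $25 = $87,050. Book value $187,825.
Accumulated through year 2 = $379,575 − $187,825 = $191,750.

$191,750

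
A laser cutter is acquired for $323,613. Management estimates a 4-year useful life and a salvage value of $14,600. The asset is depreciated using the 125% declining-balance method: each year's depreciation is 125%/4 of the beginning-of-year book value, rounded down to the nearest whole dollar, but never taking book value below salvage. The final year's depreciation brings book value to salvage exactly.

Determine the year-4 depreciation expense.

$90,559

Depreciable base = $323,613 − $14,600 = $309,013.
Year 1: ⌊$323,613 × 125%/4⌋ = $101,129. Book value $222,484.
Year 2: ⌊$222,484 × 125%/4⌋ = $69,526. Book value $152,958.
Year 3: ⌊$152,958 × 125%/4⌋ = $47,799. Book value $105,159.
Year 4 (final): $105,159 − $14,600 = $90,559. Book value $14,600.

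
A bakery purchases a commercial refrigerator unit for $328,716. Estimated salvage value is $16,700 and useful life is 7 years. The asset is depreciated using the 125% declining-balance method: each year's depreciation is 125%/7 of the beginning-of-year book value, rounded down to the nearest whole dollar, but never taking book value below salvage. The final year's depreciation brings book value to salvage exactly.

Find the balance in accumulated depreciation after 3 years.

Depreciable base = $328,716 − $16,700 = $312,016.
Year 1: ⌊$328,716 × 125%/7⌋ = $58,699. Book value $270,017.
Year 2: ⌊$270,017 × 125%/7⌋ = $48,217. Book value $221,800.
Year 3: ⌊$221,800 × 125%/7⌋ = $39,607. Book value $182,193.
Accumulated through year 3 = $328,716 − $182,193 = $146,523.

$146,523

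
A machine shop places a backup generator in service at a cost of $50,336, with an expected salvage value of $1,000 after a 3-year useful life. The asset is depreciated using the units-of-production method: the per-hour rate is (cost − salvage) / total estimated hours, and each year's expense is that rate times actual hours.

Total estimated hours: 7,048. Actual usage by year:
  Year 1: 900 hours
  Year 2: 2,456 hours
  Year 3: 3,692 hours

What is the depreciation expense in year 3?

$25,844

Depreciable base = $50,336 − $1,000 = $49,336.
Rate = $49,336 / 7,048 hours = $7 per hour.
Year 1: 900 × $7 = $6,300. Book value $44,036.
Year 2: 2,456 × $7 = $17,192. Book value $26,844.
Year 3: 3,692 × $7 = $25,844. Book value $1,000.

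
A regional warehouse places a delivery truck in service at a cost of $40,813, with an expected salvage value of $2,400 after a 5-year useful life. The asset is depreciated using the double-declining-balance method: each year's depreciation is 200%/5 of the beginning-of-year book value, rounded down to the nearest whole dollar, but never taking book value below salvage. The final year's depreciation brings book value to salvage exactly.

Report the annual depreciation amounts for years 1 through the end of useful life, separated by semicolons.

Depreciable base = $40,813 − $2,400 = $38,413.
Year 1: ⌊$40,813 × 200%/5⌋ = $16,325. Book value $24,488.
Year 2: ⌊$24,488 × 200%/5⌋ = $9,795. Book value $14,693.
Year 3: ⌊$14,693 × 200%/5⌋ = $5,877. Book value $8,816.
Year 4: ⌊$8,816 × 200%/5⌋ = $3,526. Book value $5,290.
Year 5 (final): $5,290 − $2,400 = $2,890. Book value $2,400.

$16,325; $9,795; $5,877; $3,526; $2,890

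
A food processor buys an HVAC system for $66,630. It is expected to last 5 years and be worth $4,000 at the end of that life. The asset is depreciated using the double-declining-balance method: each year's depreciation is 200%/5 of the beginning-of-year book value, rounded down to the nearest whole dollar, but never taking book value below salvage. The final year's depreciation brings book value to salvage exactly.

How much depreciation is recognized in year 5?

Depreciable base = $66,630 − $4,000 = $62,630.
Year 1: ⌊$66,630 × 200%/5⌋ = $26,652. Book value $39,978.
Year 2: ⌊$39,978 × 200%/5⌋ = $15,991. Book value $23,987.
Year 3: ⌊$23,987 × 200%/5⌋ = $9,594. Book value $14,393.
Year 4: ⌊$14,393 × 200%/5⌋ = $5,757. Book value $8,636.
Year 5 (final): $8,636 − $4,000 = $4,636. Book value $4,000.

$4,636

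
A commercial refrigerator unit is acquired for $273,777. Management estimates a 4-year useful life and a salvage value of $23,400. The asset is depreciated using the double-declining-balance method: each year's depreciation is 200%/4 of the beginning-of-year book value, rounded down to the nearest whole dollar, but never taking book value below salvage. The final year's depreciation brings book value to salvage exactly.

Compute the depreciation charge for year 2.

$68,444

Depreciable base = $273,777 − $23,400 = $250,377.
Year 1: ⌊$273,777 × 200%/4⌋ = $136,888. Book value $136,889.
Year 2: ⌊$136,889 × 200%/4⌋ = $68,444. Book value $68,445.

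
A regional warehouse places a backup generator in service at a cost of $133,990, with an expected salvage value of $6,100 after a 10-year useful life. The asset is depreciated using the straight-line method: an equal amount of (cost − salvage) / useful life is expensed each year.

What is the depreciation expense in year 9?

$12,789

Depreciable base = $133,990 − $6,100 = $127,890.
Annual expense = $127,890 / 10 = $12,789.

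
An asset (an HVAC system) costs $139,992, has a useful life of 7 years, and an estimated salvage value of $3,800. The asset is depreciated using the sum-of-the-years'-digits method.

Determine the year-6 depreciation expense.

Depreciable base = $139,992 − $3,800 = $136,192.
Sum of the years' digits = 7+6+5+4+3+2+1 = 28.
Year 1: $136,192 × 7/28 = $34,048. Book value $105,944.
Year 2: $136,192 × 6/28 = $29,184. Book value $76,760.
Year 3: $136,192 × 5/28 = $24,320. Book value $52,440.
Year 4: $136,192 × 4/28 = $19,456. Book value $32,984.
Year 5: $136,192 × 3/28 = $14,592. Book value $18,392.
Year 6: $136,192 × 2/28 = $9,728. Book value $8,664.

$9,728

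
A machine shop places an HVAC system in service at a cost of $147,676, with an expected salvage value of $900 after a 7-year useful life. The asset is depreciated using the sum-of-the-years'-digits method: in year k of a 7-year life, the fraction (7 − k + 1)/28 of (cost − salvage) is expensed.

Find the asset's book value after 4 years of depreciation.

$32,352

Depreciable base = $147,676 − $900 = $146,776.
Sum of the years' digits = 7+6+5+4+3+2+1 = 28.
Year 1: $146,776 × 7/28 = $36,694. Book value $110,982.
Year 2: $146,776 × 6/28 = $31,452. Book value $79,530.
Year 3: $146,776 × 5/28 = $26,210. Book value $53,320.
Year 4: $146,776 × 4/28 = $20,968. Book value $32,352.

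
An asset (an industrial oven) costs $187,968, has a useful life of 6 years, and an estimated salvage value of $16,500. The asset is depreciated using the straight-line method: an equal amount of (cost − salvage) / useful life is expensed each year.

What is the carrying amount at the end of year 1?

$159,390

Depreciable base = $187,968 − $16,500 = $171,468.
Annual expense = $171,468 / 6 = $28,578.
End of year 1: book value $159,390.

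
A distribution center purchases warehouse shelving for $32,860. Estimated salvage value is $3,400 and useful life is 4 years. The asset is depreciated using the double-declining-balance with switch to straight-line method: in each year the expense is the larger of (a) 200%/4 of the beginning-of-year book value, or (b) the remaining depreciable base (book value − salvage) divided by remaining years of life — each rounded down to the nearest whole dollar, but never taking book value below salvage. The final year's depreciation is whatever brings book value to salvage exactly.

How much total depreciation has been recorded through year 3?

$28,752

Depreciable base = $32,860 − $3,400 = $29,460.
Year 1: DB = ⌊$32,860 × 200%/4⌋ = $16,430; SL = ⌊$29,460/4⌋ = $7,365 → take DB $16,430. Book value $16,430.
Year 2: DB = ⌊$16,430 × 200%/4⌋ = $8,215; SL = ⌊$13,030/3⌋ = $4,343 → take DB $8,215. Book value $8,215.
Year 3: DB = ⌊$8,215 × 200%/4⌋ = $4,107; SL = ⌊$4,815/2⌋ = $2,407 → take DB $4,107. Book value $4,108.
Accumulated through year 3 = $32,860 − $4,108 = $28,752.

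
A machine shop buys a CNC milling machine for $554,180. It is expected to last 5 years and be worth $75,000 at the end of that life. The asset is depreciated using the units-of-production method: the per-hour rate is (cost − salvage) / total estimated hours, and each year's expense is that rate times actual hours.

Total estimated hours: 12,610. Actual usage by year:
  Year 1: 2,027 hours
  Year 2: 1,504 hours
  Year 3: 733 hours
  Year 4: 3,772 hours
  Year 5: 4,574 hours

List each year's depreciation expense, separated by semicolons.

$77,026; $57,152; $27,854; $143,336; $173,812

Depreciable base = $554,180 − $75,000 = $479,180.
Rate = $479,180 / 12,610 hours = $38 per hour.
Year 1: 2,027 × $38 = $77,026. Book value $477,154.
Year 2: 1,504 × $38 = $57,152. Book value $420,002.
Year 3: 733 × $38 = $27,854. Book value $392,148.
Year 4: 3,772 × $38 = $143,336. Book value $248,812.
Year 5: 4,574 × $38 = $173,812. Book value $75,000.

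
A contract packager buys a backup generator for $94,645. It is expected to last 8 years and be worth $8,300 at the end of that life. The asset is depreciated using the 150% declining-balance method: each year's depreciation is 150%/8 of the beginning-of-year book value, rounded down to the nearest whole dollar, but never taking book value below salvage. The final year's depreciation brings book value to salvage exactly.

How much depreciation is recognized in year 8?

Depreciable base = $94,645 − $8,300 = $86,345.
Year 1: ⌊$94,645 × 150%/8⌋ = $17,745. Book value $76,900.
Year 2: ⌊$76,900 × 150%/8⌋ = $14,418. Book value $62,482.
Year 3: ⌊$62,482 × 150%/8⌋ = $11,715. Book value $50,767.
Year 4: ⌊$50,767 × 150%/8⌋ = $9,518. Book value $41,249.
Year 5: ⌊$41,249 × 150%/8⌋ = $7,734. Book value $33,515.
Year 6: ⌊$33,515 × 150%/8⌋ = $6,284. Book value $27,231.
Year 7: ⌊$27,231 × 150%/8⌋ = $5,105. Book value $22,126.
Year 8 (final): $22,126 − $8,300 = $13,826. Book value $8,300.

$13,826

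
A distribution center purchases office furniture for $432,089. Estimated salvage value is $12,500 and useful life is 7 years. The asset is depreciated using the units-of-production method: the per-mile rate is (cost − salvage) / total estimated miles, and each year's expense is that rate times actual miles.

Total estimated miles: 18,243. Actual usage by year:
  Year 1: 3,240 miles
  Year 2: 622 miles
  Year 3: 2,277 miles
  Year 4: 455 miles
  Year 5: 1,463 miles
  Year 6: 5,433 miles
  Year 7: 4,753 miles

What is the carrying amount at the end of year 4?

Depreciable base = $432,089 − $12,500 = $419,589.
Rate = $419,589 / 18,243 miles = $23 per mile.
Year 1: 3,240 × $23 = $74,520. Book value $357,569.
Year 2: 622 × $23 = $14,306. Book value $343,263.
Year 3: 2,277 × $23 = $52,371. Book value $290,892.
Year 4: 455 × $23 = $10,465. Book value $280,427.

$280,427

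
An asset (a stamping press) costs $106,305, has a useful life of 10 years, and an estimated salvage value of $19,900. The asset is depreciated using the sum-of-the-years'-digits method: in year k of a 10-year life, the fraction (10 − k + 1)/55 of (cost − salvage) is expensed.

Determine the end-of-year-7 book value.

Depreciable base = $106,305 − $19,900 = $86,405.
Sum of the years' digits = 10+9+8+7+6+5+4+3+2+1 = 55.
Year 1: $86,405 × 10/55 = $15,710. Book value $90,595.
Year 2: $86,405 × 9/55 = $14,139. Book value $76,456.
Year 3: $86,405 × 8/55 = $12,568. Book value $63,888.
Year 4: $86,405 × 7/55 = $10,997. Book value $52,891.
Year 5: $86,405 × 6/55 = $9,426. Book value $43,465.
Year 6: $86,405 × 5/55 = $7,855. Book value $35,610.
Year 7: $86,405 × 4/55 = $6,284. Book value $29,326.

$29,326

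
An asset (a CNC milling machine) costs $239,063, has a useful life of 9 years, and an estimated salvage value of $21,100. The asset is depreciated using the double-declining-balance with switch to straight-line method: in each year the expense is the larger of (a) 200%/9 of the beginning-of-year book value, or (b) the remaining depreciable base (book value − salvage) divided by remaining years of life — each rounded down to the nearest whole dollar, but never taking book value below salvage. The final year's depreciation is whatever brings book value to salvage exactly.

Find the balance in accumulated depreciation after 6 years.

Depreciable base = $239,063 − $21,100 = $217,963.
Year 1: DB = ⌊$239,063 × 200%/9⌋ = $53,125; SL = ⌊$217,963/9⌋ = $24,218 → take DB $53,125. Book value $185,938.
Year 2: DB = ⌊$185,938 × 200%/9⌋ = $41,319; SL = ⌊$164,838/8⌋ = $20,604 → take DB $41,319. Book value $144,619.
Year 3: DB = ⌊$144,619 × 200%/9⌋ = $32,137; SL = ⌊$123,519/7⌋ = $17,645 → take DB $32,137. Book value $112,482.
Year 4: DB = ⌊$112,482 × 200%/9⌋ = $24,996; SL = ⌊$91,382/6⌋ = $15,230 → take DB $24,996. Book value $87,486.
Year 5: DB = ⌊$87,486 × 200%/9⌋ = $19,441; SL = ⌊$66,386/5⌋ = $13,277 → take DB $19,441. Book value $68,045.
Year 6: DB = ⌊$68,045 × 200%/9⌋ = $15,121; SL = ⌊$46,945/4⌋ = $11,736 → take DB $15,121. Book value $52,924.
Accumulated through year 6 = $239,063 − $52,924 = $186,139.

$186,139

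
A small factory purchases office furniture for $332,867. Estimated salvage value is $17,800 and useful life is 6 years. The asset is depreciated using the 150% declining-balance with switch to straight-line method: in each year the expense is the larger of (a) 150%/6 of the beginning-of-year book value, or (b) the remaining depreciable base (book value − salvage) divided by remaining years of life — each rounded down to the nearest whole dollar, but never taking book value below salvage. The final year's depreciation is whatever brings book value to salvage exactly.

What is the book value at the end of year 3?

$140,430

Depreciable base = $332,867 − $17,800 = $315,067.
Year 1: DB = ⌊$332,867 × 150%/6⌋ = $83,216; SL = ⌊$315,067/6⌋ = $52,511 → take DB $83,216. Book value $249,651.
Year 2: DB = ⌊$249,651 × 150%/6⌋ = $62,412; SL = ⌊$231,851/5⌋ = $46,370 → take DB $62,412. Book value $187,239.
Year 3: DB = ⌊$187,239 × 150%/6⌋ = $46,809; SL = ⌊$169,439/4⌋ = $42,359 → take DB $46,809. Book value $140,430.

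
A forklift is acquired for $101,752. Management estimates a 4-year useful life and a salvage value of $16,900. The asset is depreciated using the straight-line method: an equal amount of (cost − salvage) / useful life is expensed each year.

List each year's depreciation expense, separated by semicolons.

$21,213; $21,213; $21,213; $21,213

Depreciable base = $101,752 − $16,900 = $84,852.
Annual expense = $84,852 / 4 = $21,213.
End of year 1: book value $80,539.
End of year 2: book value $59,326.
End of year 3: book value $38,113.
End of year 4: book value $16,900.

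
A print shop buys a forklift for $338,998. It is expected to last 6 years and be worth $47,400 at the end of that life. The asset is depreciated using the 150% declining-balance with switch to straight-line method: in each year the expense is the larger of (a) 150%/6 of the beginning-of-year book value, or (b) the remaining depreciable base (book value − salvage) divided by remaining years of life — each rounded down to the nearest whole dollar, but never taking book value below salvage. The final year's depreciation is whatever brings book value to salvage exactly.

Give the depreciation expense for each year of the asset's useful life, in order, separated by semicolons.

Depreciable base = $338,998 − $47,400 = $291,598.
Year 1: DB = ⌊$338,998 × 150%/6⌋ = $84,749; SL = ⌊$291,598/6⌋ = $48,599 → take DB $84,749. Book value $254,249.
Year 2: DB = ⌊$254,249 × 150%/6⌋ = $63,562; SL = ⌊$206,849/5⌋ = $41,369 → take DB $63,562. Book value $190,687.
Year 3: DB = ⌊$190,687 × 150%/6⌋ = $47,671; SL = ⌊$143,287/4⌋ = $35,821 → take DB $47,671. Book value $143,016.
Year 4: DB = ⌊$143,016 × 150%/6⌋ = $35,754; SL = ⌊$95,616/3⌋ = $31,872 → take DB $35,754. Book value $107,262.
Year 5: DB = ⌊$107,262 × 150%/6⌋ = $26,815; SL = ⌊$59,862/2⌋ = $29,931 → take SL $29,931. Book value $77,331.
Year 6 (final): $77,331 − $47,400 = $29,931. Book value $47,400.

$84,749; $63,562; $47,671; $35,754; $29,931; $29,931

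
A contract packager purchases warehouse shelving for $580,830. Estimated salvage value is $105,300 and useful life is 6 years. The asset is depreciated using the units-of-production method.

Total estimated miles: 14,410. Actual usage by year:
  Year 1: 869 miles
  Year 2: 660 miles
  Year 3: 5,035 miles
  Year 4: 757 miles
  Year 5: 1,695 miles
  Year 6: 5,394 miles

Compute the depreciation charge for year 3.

$166,155

Depreciable base = $580,830 − $105,300 = $475,530.
Rate = $475,530 / 14,410 miles = $33 per mile.
Year 1: 869 × $33 = $28,677. Book value $552,153.
Year 2: 660 × $33 = $21,780. Book value $530,373.
Year 3: 5,035 × $33 = $166,155. Book value $364,218.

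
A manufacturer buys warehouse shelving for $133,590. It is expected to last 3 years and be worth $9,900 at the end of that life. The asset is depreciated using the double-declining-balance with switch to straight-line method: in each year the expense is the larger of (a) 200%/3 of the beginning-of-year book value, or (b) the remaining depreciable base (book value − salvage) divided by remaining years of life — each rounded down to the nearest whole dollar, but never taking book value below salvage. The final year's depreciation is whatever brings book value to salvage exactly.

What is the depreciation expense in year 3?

Depreciable base = $133,590 − $9,900 = $123,690.
Year 1: DB = ⌊$133,590 × 200%/3⌋ = $89,060; SL = ⌊$123,690/3⌋ = $41,230 → take DB $89,060. Book value $44,530.
Year 2: DB = ⌊$44,530 × 200%/3⌋ = $29,686; SL = ⌊$34,630/2⌋ = $17,315 → take DB $29,686. Book value $14,844.
Year 3 (final): $14,844 − $9,900 = $4,944. Book value $9,900.

$4,944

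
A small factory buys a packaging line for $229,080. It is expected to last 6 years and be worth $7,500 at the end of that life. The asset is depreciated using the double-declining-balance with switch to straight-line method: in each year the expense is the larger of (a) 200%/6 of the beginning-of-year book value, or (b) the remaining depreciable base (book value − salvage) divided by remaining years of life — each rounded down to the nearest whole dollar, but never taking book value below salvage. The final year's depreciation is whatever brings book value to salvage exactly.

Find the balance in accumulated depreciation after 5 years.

$202,704

Depreciable base = $229,080 − $7,500 = $221,580.
Year 1: DB = ⌊$229,080 × 200%/6⌋ = $76,360; SL = ⌊$221,580/6⌋ = $36,930 → take DB $76,360. Book value $152,720.
Year 2: DB = ⌊$152,720 × 200%/6⌋ = $50,906; SL = ⌊$145,220/5⌋ = $29,044 → take DB $50,906. Book value $101,814.
Year 3: DB = ⌊$101,814 × 200%/6⌋ = $33,938; SL = ⌊$94,314/4⌋ = $23,578 → take DB $33,938. Book value $67,876.
Year 4: DB = ⌊$67,876 × 200%/6⌋ = $22,625; SL = ⌊$60,376/3⌋ = $20,125 → take DB $22,625. Book value $45,251.
Year 5: DB = ⌊$45,251 × 200%/6⌋ = $15,083; SL = ⌊$37,751/2⌋ = $18,875 → take SL $18,875. Book value $26,376.
Accumulated through year 5 = $229,080 − $26,376 = $202,704.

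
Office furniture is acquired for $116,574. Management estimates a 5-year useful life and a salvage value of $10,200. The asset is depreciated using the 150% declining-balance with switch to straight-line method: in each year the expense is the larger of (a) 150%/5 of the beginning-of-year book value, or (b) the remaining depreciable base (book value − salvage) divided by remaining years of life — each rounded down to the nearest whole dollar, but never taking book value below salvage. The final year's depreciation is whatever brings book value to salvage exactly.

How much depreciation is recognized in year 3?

$17,136

Depreciable base = $116,574 − $10,200 = $106,374.
Year 1: DB = ⌊$116,574 × 150%/5⌋ = $34,972; SL = ⌊$106,374/5⌋ = $21,274 → take DB $34,972. Book value $81,602.
Year 2: DB = ⌊$81,602 × 150%/5⌋ = $24,480; SL = ⌊$71,402/4⌋ = $17,850 → take DB $24,480. Book value $57,122.
Year 3: DB = ⌊$57,122 × 150%/5⌋ = $17,136; SL = ⌊$46,922/3⌋ = $15,640 → take DB $17,136. Book value $39,986.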